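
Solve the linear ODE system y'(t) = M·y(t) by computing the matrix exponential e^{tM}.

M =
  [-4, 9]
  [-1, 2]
e^{tM} =
  [-3*t*exp(-t) + exp(-t), 9*t*exp(-t)]
  [-t*exp(-t), 3*t*exp(-t) + exp(-t)]

Strategy: write M = P · J · P⁻¹ where J is a Jordan canonical form, so e^{tM} = P · e^{tJ} · P⁻¹, and e^{tJ} can be computed block-by-block.

M has Jordan form
J =
  [-1,  1]
  [ 0, -1]
(up to reordering of blocks).

Per-block formulas:
  For a 2×2 Jordan block J_2(-1): exp(t · J_2(-1)) = e^(-1t)·(I + t·N), where N is the 2×2 nilpotent shift.

After assembling e^{tJ} and conjugating by P, we get:

e^{tM} =
  [-3*t*exp(-t) + exp(-t), 9*t*exp(-t)]
  [-t*exp(-t), 3*t*exp(-t) + exp(-t)]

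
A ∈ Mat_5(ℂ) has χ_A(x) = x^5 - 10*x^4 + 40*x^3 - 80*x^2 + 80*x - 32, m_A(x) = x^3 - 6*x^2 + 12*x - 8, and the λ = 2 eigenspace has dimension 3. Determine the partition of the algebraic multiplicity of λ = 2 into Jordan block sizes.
Block sizes for λ = 2: [3, 1, 1]

Step 1 — from the characteristic polynomial, algebraic multiplicity of λ = 2 is 5. From dim ker(A − (2)·I) = 3, there are exactly 3 Jordan blocks for λ = 2.
Step 2 — from the minimal polynomial, the factor (x − 2)^3 tells us the largest block for λ = 2 has size 3.
Step 3 — with total size 5, 3 blocks, and largest block 3, the block sizes (in nonincreasing order) are [3, 1, 1].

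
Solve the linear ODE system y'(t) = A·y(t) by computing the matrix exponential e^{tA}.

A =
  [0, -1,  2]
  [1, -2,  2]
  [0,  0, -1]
e^{tA} =
  [t*exp(-t) + exp(-t), -t*exp(-t), 2*t*exp(-t)]
  [t*exp(-t), -t*exp(-t) + exp(-t), 2*t*exp(-t)]
  [0, 0, exp(-t)]

Strategy: write A = P · J · P⁻¹ where J is a Jordan canonical form, so e^{tA} = P · e^{tJ} · P⁻¹, and e^{tJ} can be computed block-by-block.

A has Jordan form
J =
  [-1,  1,  0]
  [ 0, -1,  0]
  [ 0,  0, -1]
(up to reordering of blocks).

Per-block formulas:
  For a 1×1 block at λ = -1: exp(t · [-1]) = [e^(-1t)].
  For a 2×2 Jordan block J_2(-1): exp(t · J_2(-1)) = e^(-1t)·(I + t·N), where N is the 2×2 nilpotent shift.

After assembling e^{tJ} and conjugating by P, we get:

e^{tA} =
  [t*exp(-t) + exp(-t), -t*exp(-t), 2*t*exp(-t)]
  [t*exp(-t), -t*exp(-t) + exp(-t), 2*t*exp(-t)]
  [0, 0, exp(-t)]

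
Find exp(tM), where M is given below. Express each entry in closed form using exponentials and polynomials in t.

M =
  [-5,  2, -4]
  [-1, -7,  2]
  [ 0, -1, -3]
e^{tM} =
  [-t^2*exp(-5*t) + exp(-5*t), 2*t*exp(-5*t), -2*t^2*exp(-5*t) - 4*t*exp(-5*t)]
  [t^2*exp(-5*t) - t*exp(-5*t), -2*t*exp(-5*t) + exp(-5*t), 2*t^2*exp(-5*t) + 2*t*exp(-5*t)]
  [t^2*exp(-5*t)/2, -t*exp(-5*t), t^2*exp(-5*t) + 2*t*exp(-5*t) + exp(-5*t)]

Strategy: write M = P · J · P⁻¹ where J is a Jordan canonical form, so e^{tM} = P · e^{tJ} · P⁻¹, and e^{tJ} can be computed block-by-block.

M has Jordan form
J =
  [-5,  1,  0]
  [ 0, -5,  1]
  [ 0,  0, -5]
(up to reordering of blocks).

Per-block formulas:
  For a 3×3 Jordan block J_3(-5): exp(t · J_3(-5)) = e^(-5t)·(I + t·N + (t^2/2)·N^2), where N is the 3×3 nilpotent shift.

After assembling e^{tJ} and conjugating by P, we get:

e^{tM} =
  [-t^2*exp(-5*t) + exp(-5*t), 2*t*exp(-5*t), -2*t^2*exp(-5*t) - 4*t*exp(-5*t)]
  [t^2*exp(-5*t) - t*exp(-5*t), -2*t*exp(-5*t) + exp(-5*t), 2*t^2*exp(-5*t) + 2*t*exp(-5*t)]
  [t^2*exp(-5*t)/2, -t*exp(-5*t), t^2*exp(-5*t) + 2*t*exp(-5*t) + exp(-5*t)]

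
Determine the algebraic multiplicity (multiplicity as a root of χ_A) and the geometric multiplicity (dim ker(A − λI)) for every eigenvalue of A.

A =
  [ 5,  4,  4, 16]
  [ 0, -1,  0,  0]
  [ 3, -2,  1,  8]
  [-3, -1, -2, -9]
λ = -1: alg = 4, geom = 2

Step 1 — factor the characteristic polynomial to read off the algebraic multiplicities:
  χ_A(x) = (x + 1)^4

Step 2 — compute geometric multiplicities via the rank-nullity identity g(λ) = n − rank(A − λI):
  rank(A − (-1)·I) = 2, so dim ker(A − (-1)·I) = n − 2 = 2

Summary:
  λ = -1: algebraic multiplicity = 4, geometric multiplicity = 2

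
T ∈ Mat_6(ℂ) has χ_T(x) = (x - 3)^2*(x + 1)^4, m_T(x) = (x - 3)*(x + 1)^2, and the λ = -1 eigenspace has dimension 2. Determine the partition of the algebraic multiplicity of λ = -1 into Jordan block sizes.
Block sizes for λ = -1: [2, 2]

Step 1 — from the characteristic polynomial, algebraic multiplicity of λ = -1 is 4. From dim ker(T − (-1)·I) = 2, there are exactly 2 Jordan blocks for λ = -1.
Step 2 — from the minimal polynomial, the factor (x + 1)^2 tells us the largest block for λ = -1 has size 2.
Step 3 — with total size 4, 2 blocks, and largest block 2, the block sizes (in nonincreasing order) are [2, 2].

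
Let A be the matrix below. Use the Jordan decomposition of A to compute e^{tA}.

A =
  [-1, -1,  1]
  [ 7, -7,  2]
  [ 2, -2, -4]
e^{tA} =
  [2*t^2*exp(-4*t) + 3*t*exp(-4*t) + exp(-4*t), -t^2*exp(-4*t) - t*exp(-4*t), t^2*exp(-4*t)/2 + t*exp(-4*t)]
  [2*t^2*exp(-4*t) + 7*t*exp(-4*t), -t^2*exp(-4*t) - 3*t*exp(-4*t) + exp(-4*t), t^2*exp(-4*t)/2 + 2*t*exp(-4*t)]
  [-4*t^2*exp(-4*t) + 2*t*exp(-4*t), 2*t^2*exp(-4*t) - 2*t*exp(-4*t), -t^2*exp(-4*t) + exp(-4*t)]

Strategy: write A = P · J · P⁻¹ where J is a Jordan canonical form, so e^{tA} = P · e^{tJ} · P⁻¹, and e^{tJ} can be computed block-by-block.

A has Jordan form
J =
  [-4,  1,  0]
  [ 0, -4,  1]
  [ 0,  0, -4]
(up to reordering of blocks).

Per-block formulas:
  For a 3×3 Jordan block J_3(-4): exp(t · J_3(-4)) = e^(-4t)·(I + t·N + (t^2/2)·N^2), where N is the 3×3 nilpotent shift.

After assembling e^{tJ} and conjugating by P, we get:

e^{tA} =
  [2*t^2*exp(-4*t) + 3*t*exp(-4*t) + exp(-4*t), -t^2*exp(-4*t) - t*exp(-4*t), t^2*exp(-4*t)/2 + t*exp(-4*t)]
  [2*t^2*exp(-4*t) + 7*t*exp(-4*t), -t^2*exp(-4*t) - 3*t*exp(-4*t) + exp(-4*t), t^2*exp(-4*t)/2 + 2*t*exp(-4*t)]
  [-4*t^2*exp(-4*t) + 2*t*exp(-4*t), 2*t^2*exp(-4*t) - 2*t*exp(-4*t), -t^2*exp(-4*t) + exp(-4*t)]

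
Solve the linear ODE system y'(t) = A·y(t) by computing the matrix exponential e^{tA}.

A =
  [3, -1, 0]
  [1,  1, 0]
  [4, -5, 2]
e^{tA} =
  [t*exp(2*t) + exp(2*t), -t*exp(2*t), 0]
  [t*exp(2*t), -t*exp(2*t) + exp(2*t), 0]
  [-t^2*exp(2*t)/2 + 4*t*exp(2*t), t^2*exp(2*t)/2 - 5*t*exp(2*t), exp(2*t)]

Strategy: write A = P · J · P⁻¹ where J is a Jordan canonical form, so e^{tA} = P · e^{tJ} · P⁻¹, and e^{tJ} can be computed block-by-block.

A has Jordan form
J =
  [2, 1, 0]
  [0, 2, 1]
  [0, 0, 2]
(up to reordering of blocks).

Per-block formulas:
  For a 3×3 Jordan block J_3(2): exp(t · J_3(2)) = e^(2t)·(I + t·N + (t^2/2)·N^2), where N is the 3×3 nilpotent shift.

After assembling e^{tJ} and conjugating by P, we get:

e^{tA} =
  [t*exp(2*t) + exp(2*t), -t*exp(2*t), 0]
  [t*exp(2*t), -t*exp(2*t) + exp(2*t), 0]
  [-t^2*exp(2*t)/2 + 4*t*exp(2*t), t^2*exp(2*t)/2 - 5*t*exp(2*t), exp(2*t)]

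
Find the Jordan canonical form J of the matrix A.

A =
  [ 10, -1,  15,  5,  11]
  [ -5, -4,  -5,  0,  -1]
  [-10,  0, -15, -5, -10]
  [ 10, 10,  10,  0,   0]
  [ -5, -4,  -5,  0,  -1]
J_1(-5) ⊕ J_1(-5) ⊕ J_2(0) ⊕ J_1(0)

The characteristic polynomial is
  det(x·I − A) = x^5 + 10*x^4 + 25*x^3 = x^3*(x + 5)^2

Eigenvalues and multiplicities (the geometric multiplicity of λ is n − rank(A − λI), which equals the number of Jordan blocks for λ):
  λ = -5: algebraic multiplicity = 2, geometric multiplicity = 2
  λ = 0: algebraic multiplicity = 3, geometric multiplicity = 2

Determining the block sizes for each eigenvalue:
  λ = -5: gm = am = 2, so every block has size 1 → block sizes [1, 1]
  λ = 0: 2 blocks summing to 3 forces exactly one block of size 2 and the rest size 1 → block sizes [2, 1]

Assembling the blocks gives a Jordan form
J =
  [-5,  0, 0, 0, 0]
  [ 0, -5, 0, 0, 0]
  [ 0,  0, 0, 1, 0]
  [ 0,  0, 0, 0, 0]
  [ 0,  0, 0, 0, 0]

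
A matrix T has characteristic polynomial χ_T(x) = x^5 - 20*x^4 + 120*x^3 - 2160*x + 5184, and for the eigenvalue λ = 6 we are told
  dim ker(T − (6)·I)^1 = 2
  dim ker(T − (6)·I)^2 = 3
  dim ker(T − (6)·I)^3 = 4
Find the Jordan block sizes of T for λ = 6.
Block sizes for λ = 6: [3, 1]

From the dimensions of kernels of powers, the number of Jordan blocks of size at least j is d_j − d_{j−1} where d_j = dim ker(N^j) (with d_0 = 0). Computing the differences gives [2, 1, 1].
The number of blocks of size exactly k is (#blocks of size ≥ k) − (#blocks of size ≥ k + 1), so the partition is: 1 block(s) of size 1, 1 block(s) of size 3.
In nonincreasing order the block sizes are [3, 1].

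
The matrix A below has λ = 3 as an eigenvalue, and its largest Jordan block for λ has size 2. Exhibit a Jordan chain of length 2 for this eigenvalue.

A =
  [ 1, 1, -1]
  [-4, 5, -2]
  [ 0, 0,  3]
A Jordan chain for λ = 3 of length 2:
v_1 = (-2, -4, 0)ᵀ
v_2 = (1, 0, 0)ᵀ

Let N = A − (3)·I. We want v_2 with N^2 v_2 = 0 but N^1 v_2 ≠ 0; then v_{j-1} := N · v_j for j = 2, …, 2.

Pick v_2 = (1, 0, 0)ᵀ.
Then v_1 = N · v_2 = (-2, -4, 0)ᵀ.

Sanity check: (A − (3)·I) v_1 = (0, 0, 0)ᵀ = 0. ✓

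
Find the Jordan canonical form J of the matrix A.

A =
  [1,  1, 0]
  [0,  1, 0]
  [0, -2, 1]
J_2(1) ⊕ J_1(1)

The characteristic polynomial is
  det(x·I − A) = x^3 - 3*x^2 + 3*x - 1 = (x - 1)^3

Eigenvalues and multiplicities (the geometric multiplicity of λ is n − rank(A − λI), which equals the number of Jordan blocks for λ):
  λ = 1: algebraic multiplicity = 3, geometric multiplicity = 2

Determining the block sizes for each eigenvalue:
  λ = 1: 2 blocks summing to 3 forces exactly one block of size 2 and the rest size 1 → block sizes [2, 1]

Assembling the blocks gives a Jordan form
J =
  [1, 1, 0]
  [0, 1, 0]
  [0, 0, 1]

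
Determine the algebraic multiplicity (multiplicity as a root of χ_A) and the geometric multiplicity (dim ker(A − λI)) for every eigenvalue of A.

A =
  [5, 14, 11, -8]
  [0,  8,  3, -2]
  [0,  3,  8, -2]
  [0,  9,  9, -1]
λ = 5: alg = 4, geom = 2

Step 1 — factor the characteristic polynomial to read off the algebraic multiplicities:
  χ_A(x) = (x - 5)^4

Step 2 — compute geometric multiplicities via the rank-nullity identity g(λ) = n − rank(A − λI):
  rank(A − (5)·I) = 2, so dim ker(A − (5)·I) = n − 2 = 2

Summary:
  λ = 5: algebraic multiplicity = 4, geometric multiplicity = 2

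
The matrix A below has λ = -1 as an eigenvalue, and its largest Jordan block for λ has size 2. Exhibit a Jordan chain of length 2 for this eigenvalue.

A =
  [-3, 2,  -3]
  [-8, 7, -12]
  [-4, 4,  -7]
A Jordan chain for λ = -1 of length 2:
v_1 = (-2, -8, -4)ᵀ
v_2 = (1, 0, 0)ᵀ

Let N = A − (-1)·I. We want v_2 with N^2 v_2 = 0 but N^1 v_2 ≠ 0; then v_{j-1} := N · v_j for j = 2, …, 2.

Pick v_2 = (1, 0, 0)ᵀ.
Then v_1 = N · v_2 = (-2, -8, -4)ᵀ.

Sanity check: (A − (-1)·I) v_1 = (0, 0, 0)ᵀ = 0. ✓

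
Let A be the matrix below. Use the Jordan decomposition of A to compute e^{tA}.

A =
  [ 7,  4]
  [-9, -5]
e^{tA} =
  [6*t*exp(t) + exp(t), 4*t*exp(t)]
  [-9*t*exp(t), -6*t*exp(t) + exp(t)]

Strategy: write A = P · J · P⁻¹ where J is a Jordan canonical form, so e^{tA} = P · e^{tJ} · P⁻¹, and e^{tJ} can be computed block-by-block.

A has Jordan form
J =
  [1, 1]
  [0, 1]
(up to reordering of blocks).

Per-block formulas:
  For a 2×2 Jordan block J_2(1): exp(t · J_2(1)) = e^(1t)·(I + t·N), where N is the 2×2 nilpotent shift.

After assembling e^{tJ} and conjugating by P, we get:

e^{tA} =
  [6*t*exp(t) + exp(t), 4*t*exp(t)]
  [-9*t*exp(t), -6*t*exp(t) + exp(t)]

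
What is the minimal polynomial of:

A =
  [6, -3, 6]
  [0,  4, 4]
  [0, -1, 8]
x^2 - 12*x + 36

The characteristic polynomial is χ_A(x) = (x - 6)^3, so the eigenvalues are known. The minimal polynomial is
  m_A(x) = Π_λ (x − λ)^{k_λ}
where k_λ is the size of the *largest* Jordan block for λ (equivalently, the smallest k with (A − λI)^k v = 0 for every generalised eigenvector v of λ).

  λ = 6: largest Jordan block has size 2, contributing (x − 6)^2

So m_A(x) = (x - 6)^2 = x^2 - 12*x + 36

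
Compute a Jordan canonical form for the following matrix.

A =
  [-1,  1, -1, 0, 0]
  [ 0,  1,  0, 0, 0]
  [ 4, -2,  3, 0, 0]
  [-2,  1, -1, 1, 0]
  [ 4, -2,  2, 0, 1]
J_2(1) ⊕ J_1(1) ⊕ J_1(1) ⊕ J_1(1)

The characteristic polynomial is
  det(x·I − A) = x^5 - 5*x^4 + 10*x^3 - 10*x^2 + 5*x - 1 = (x - 1)^5

Eigenvalues and multiplicities (the geometric multiplicity of λ is n − rank(A − λI), which equals the number of Jordan blocks for λ):
  λ = 1: algebraic multiplicity = 5, geometric multiplicity = 4

Determining the block sizes for each eigenvalue:
  λ = 1: 4 blocks summing to 5 forces exactly one block of size 2 and the rest size 1 → block sizes [2, 1, 1, 1]

Assembling the blocks gives a Jordan form
J =
  [1, 1, 0, 0, 0]
  [0, 1, 0, 0, 0]
  [0, 0, 1, 0, 0]
  [0, 0, 0, 1, 0]
  [0, 0, 0, 0, 1]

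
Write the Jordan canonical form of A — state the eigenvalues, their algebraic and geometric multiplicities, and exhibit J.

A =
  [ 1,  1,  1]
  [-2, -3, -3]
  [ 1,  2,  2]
J_3(0)

The characteristic polynomial is
  det(x·I − A) = x^3

Eigenvalues and multiplicities (the geometric multiplicity of λ is n − rank(A − λI), which equals the number of Jordan blocks for λ):
  λ = 0: algebraic multiplicity = 3, geometric multiplicity = 1

Determining the block sizes for each eigenvalue:
  λ = 0: one block (gm = 1), so the single block has size am = 3 → block sizes [3]

Assembling the blocks gives a Jordan form
J =
  [0, 1, 0]
  [0, 0, 1]
  [0, 0, 0]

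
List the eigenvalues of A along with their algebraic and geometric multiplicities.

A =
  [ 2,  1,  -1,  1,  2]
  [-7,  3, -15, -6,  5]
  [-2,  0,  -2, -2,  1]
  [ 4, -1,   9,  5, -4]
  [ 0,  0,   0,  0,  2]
λ = 2: alg = 5, geom = 2

Step 1 — factor the characteristic polynomial to read off the algebraic multiplicities:
  χ_A(x) = (x - 2)^5

Step 2 — compute geometric multiplicities via the rank-nullity identity g(λ) = n − rank(A − λI):
  rank(A − (2)·I) = 3, so dim ker(A − (2)·I) = n − 3 = 2

Summary:
  λ = 2: algebraic multiplicity = 5, geometric multiplicity = 2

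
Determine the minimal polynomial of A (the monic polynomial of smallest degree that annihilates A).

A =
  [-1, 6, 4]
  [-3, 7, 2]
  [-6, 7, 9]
x^3 - 15*x^2 + 75*x - 125

The characteristic polynomial is χ_A(x) = (x - 5)^3, so the eigenvalues are known. The minimal polynomial is
  m_A(x) = Π_λ (x − λ)^{k_λ}
where k_λ is the size of the *largest* Jordan block for λ (equivalently, the smallest k with (A − λI)^k v = 0 for every generalised eigenvector v of λ).

  λ = 5: largest Jordan block has size 3, contributing (x − 5)^3

So m_A(x) = (x - 5)^3 = x^3 - 15*x^2 + 75*x - 125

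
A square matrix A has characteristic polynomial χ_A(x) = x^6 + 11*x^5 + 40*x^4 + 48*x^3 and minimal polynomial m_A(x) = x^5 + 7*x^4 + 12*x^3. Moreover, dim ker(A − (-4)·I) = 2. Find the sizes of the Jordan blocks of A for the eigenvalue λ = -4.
Block sizes for λ = -4: [1, 1]

Step 1 — from the characteristic polynomial, algebraic multiplicity of λ = -4 is 2. From dim ker(A − (-4)·I) = 2, there are exactly 2 Jordan blocks for λ = -4.
Step 2 — from the minimal polynomial, the factor (x + 4) tells us the largest block for λ = -4 has size 1.
Step 3 — with total size 2, 2 blocks, and largest block 1, the block sizes (in nonincreasing order) are [1, 1].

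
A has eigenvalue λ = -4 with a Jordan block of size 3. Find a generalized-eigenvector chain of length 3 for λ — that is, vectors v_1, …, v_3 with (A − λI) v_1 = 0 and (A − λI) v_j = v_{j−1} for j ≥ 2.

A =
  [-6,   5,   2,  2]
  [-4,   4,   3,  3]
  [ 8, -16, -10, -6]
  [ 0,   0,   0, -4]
A Jordan chain for λ = -4 of length 3:
v_1 = (-2, -4, 8, 0)ᵀ
v_2 = (5, 8, -16, 0)ᵀ
v_3 = (0, 1, 0, 0)ᵀ

Let N = A − (-4)·I. We want v_3 with N^3 v_3 = 0 but N^2 v_3 ≠ 0; then v_{j-1} := N · v_j for j = 3, …, 2.

Pick v_3 = (0, 1, 0, 0)ᵀ.
Then v_2 = N · v_3 = (5, 8, -16, 0)ᵀ.
Then v_1 = N · v_2 = (-2, -4, 8, 0)ᵀ.

Sanity check: (A − (-4)·I) v_1 = (0, 0, 0, 0)ᵀ = 0. ✓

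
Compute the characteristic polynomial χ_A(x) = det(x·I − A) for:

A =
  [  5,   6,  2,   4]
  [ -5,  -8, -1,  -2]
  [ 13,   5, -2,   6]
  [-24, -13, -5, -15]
x^4 + 20*x^3 + 150*x^2 + 500*x + 625

Expanding det(x·I − A) (e.g. by cofactor expansion or by noting that A is similar to its Jordan form J, which has the same characteristic polynomial as A) gives
  χ_A(x) = x^4 + 20*x^3 + 150*x^2 + 500*x + 625
which factors as (x + 5)^4. The eigenvalues (with algebraic multiplicities) are λ = -5 with multiplicity 4.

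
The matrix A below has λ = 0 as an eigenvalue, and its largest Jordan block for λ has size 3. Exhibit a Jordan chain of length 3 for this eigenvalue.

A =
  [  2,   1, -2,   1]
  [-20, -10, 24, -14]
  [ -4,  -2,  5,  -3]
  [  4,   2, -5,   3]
A Jordan chain for λ = 0 of length 3:
v_1 = (-4, 8, 0, 0)ᵀ
v_2 = (2, -20, -4, 4)ᵀ
v_3 = (1, 0, 0, 0)ᵀ

Let N = A − (0)·I. We want v_3 with N^3 v_3 = 0 but N^2 v_3 ≠ 0; then v_{j-1} := N · v_j for j = 3, …, 2.

Pick v_3 = (1, 0, 0, 0)ᵀ.
Then v_2 = N · v_3 = (2, -20, -4, 4)ᵀ.
Then v_1 = N · v_2 = (-4, 8, 0, 0)ᵀ.

Sanity check: (A − (0)·I) v_1 = (0, 0, 0, 0)ᵀ = 0. ✓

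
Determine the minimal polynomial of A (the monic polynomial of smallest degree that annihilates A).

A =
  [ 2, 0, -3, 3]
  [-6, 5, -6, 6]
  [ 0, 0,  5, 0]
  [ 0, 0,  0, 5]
x^2 - 7*x + 10

The characteristic polynomial is χ_A(x) = (x - 5)^3*(x - 2), so the eigenvalues are known. The minimal polynomial is
  m_A(x) = Π_λ (x − λ)^{k_λ}
where k_λ is the size of the *largest* Jordan block for λ (equivalently, the smallest k with (A − λI)^k v = 0 for every generalised eigenvector v of λ).

  λ = 2: largest Jordan block has size 1, contributing (x − 2)
  λ = 5: largest Jordan block has size 1, contributing (x − 5)

So m_A(x) = (x - 5)*(x - 2) = x^2 - 7*x + 10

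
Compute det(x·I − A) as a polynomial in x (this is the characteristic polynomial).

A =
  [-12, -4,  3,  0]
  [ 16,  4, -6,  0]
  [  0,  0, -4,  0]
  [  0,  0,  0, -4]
x^4 + 16*x^3 + 96*x^2 + 256*x + 256

Expanding det(x·I − A) (e.g. by cofactor expansion or by noting that A is similar to its Jordan form J, which has the same characteristic polynomial as A) gives
  χ_A(x) = x^4 + 16*x^3 + 96*x^2 + 256*x + 256
which factors as (x + 4)^4. The eigenvalues (with algebraic multiplicities) are λ = -4 with multiplicity 4.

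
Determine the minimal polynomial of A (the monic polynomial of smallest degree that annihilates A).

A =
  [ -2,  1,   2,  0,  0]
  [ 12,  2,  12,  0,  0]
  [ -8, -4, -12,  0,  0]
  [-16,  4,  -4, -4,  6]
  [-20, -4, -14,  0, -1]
x^3 + 9*x^2 + 24*x + 16

The characteristic polynomial is χ_A(x) = (x + 1)*(x + 4)^4, so the eigenvalues are known. The minimal polynomial is
  m_A(x) = Π_λ (x − λ)^{k_λ}
where k_λ is the size of the *largest* Jordan block for λ (equivalently, the smallest k with (A − λI)^k v = 0 for every generalised eigenvector v of λ).

  λ = -4: largest Jordan block has size 2, contributing (x + 4)^2
  λ = -1: largest Jordan block has size 1, contributing (x + 1)

So m_A(x) = (x + 1)*(x + 4)^2 = x^3 + 9*x^2 + 24*x + 16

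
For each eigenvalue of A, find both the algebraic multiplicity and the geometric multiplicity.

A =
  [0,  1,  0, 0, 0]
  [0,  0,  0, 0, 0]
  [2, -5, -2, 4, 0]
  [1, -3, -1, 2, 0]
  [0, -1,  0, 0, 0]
λ = 0: alg = 5, geom = 3

Step 1 — factor the characteristic polynomial to read off the algebraic multiplicities:
  χ_A(x) = x^5

Step 2 — compute geometric multiplicities via the rank-nullity identity g(λ) = n − rank(A − λI):
  rank(A − (0)·I) = 2, so dim ker(A − (0)·I) = n − 2 = 3

Summary:
  λ = 0: algebraic multiplicity = 5, geometric multiplicity = 3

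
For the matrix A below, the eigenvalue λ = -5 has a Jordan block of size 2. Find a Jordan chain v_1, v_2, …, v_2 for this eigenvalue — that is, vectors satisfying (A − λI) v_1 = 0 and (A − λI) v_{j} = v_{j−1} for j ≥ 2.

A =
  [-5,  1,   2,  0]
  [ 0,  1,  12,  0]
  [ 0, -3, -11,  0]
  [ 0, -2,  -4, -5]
A Jordan chain for λ = -5 of length 2:
v_1 = (1, 6, -3, -2)ᵀ
v_2 = (0, 1, 0, 0)ᵀ

Let N = A − (-5)·I. We want v_2 with N^2 v_2 = 0 but N^1 v_2 ≠ 0; then v_{j-1} := N · v_j for j = 2, …, 2.

Pick v_2 = (0, 1, 0, 0)ᵀ.
Then v_1 = N · v_2 = (1, 6, -3, -2)ᵀ.

Sanity check: (A − (-5)·I) v_1 = (0, 0, 0, 0)ᵀ = 0. ✓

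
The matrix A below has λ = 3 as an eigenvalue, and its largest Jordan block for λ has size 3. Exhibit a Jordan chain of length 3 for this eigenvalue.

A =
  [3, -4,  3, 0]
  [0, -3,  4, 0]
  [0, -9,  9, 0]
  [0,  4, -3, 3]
A Jordan chain for λ = 3 of length 3:
v_1 = (-3, 0, 0, 3)ᵀ
v_2 = (-4, -6, -9, 4)ᵀ
v_3 = (0, 1, 0, 0)ᵀ

Let N = A − (3)·I. We want v_3 with N^3 v_3 = 0 but N^2 v_3 ≠ 0; then v_{j-1} := N · v_j for j = 3, …, 2.

Pick v_3 = (0, 1, 0, 0)ᵀ.
Then v_2 = N · v_3 = (-4, -6, -9, 4)ᵀ.
Then v_1 = N · v_2 = (-3, 0, 0, 3)ᵀ.

Sanity check: (A − (3)·I) v_1 = (0, 0, 0, 0)ᵀ = 0. ✓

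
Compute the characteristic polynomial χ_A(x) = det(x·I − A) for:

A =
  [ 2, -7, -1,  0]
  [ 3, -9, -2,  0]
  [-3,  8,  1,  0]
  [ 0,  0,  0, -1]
x^4 + 7*x^3 + 15*x^2 + 13*x + 4

Expanding det(x·I − A) (e.g. by cofactor expansion or by noting that A is similar to its Jordan form J, which has the same characteristic polynomial as A) gives
  χ_A(x) = x^4 + 7*x^3 + 15*x^2 + 13*x + 4
which factors as (x + 1)^3*(x + 4). The eigenvalues (with algebraic multiplicities) are λ = -4 with multiplicity 1, λ = -1 with multiplicity 3.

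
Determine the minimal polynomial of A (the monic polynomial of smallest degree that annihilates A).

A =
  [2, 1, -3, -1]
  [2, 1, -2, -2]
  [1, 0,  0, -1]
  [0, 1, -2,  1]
x^2 - 2*x + 1

The characteristic polynomial is χ_A(x) = (x - 1)^4, so the eigenvalues are known. The minimal polynomial is
  m_A(x) = Π_λ (x − λ)^{k_λ}
where k_λ is the size of the *largest* Jordan block for λ (equivalently, the smallest k with (A − λI)^k v = 0 for every generalised eigenvector v of λ).

  λ = 1: largest Jordan block has size 2, contributing (x − 1)^2

So m_A(x) = (x - 1)^2 = x^2 - 2*x + 1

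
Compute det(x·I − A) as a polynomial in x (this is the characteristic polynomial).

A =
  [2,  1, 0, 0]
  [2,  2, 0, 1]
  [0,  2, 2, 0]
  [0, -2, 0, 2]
x^4 - 8*x^3 + 24*x^2 - 32*x + 16

Expanding det(x·I − A) (e.g. by cofactor expansion or by noting that A is similar to its Jordan form J, which has the same characteristic polynomial as A) gives
  χ_A(x) = x^4 - 8*x^3 + 24*x^2 - 32*x + 16
which factors as (x - 2)^4. The eigenvalues (with algebraic multiplicities) are λ = 2 with multiplicity 4.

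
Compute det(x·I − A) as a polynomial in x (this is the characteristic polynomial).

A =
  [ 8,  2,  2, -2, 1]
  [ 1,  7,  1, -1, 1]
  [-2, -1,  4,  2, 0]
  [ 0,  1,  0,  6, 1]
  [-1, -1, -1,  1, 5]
x^5 - 30*x^4 + 360*x^3 - 2160*x^2 + 6480*x - 7776

Expanding det(x·I − A) (e.g. by cofactor expansion or by noting that A is similar to its Jordan form J, which has the same characteristic polynomial as A) gives
  χ_A(x) = x^5 - 30*x^4 + 360*x^3 - 2160*x^2 + 6480*x - 7776
which factors as (x - 6)^5. The eigenvalues (with algebraic multiplicities) are λ = 6 with multiplicity 5.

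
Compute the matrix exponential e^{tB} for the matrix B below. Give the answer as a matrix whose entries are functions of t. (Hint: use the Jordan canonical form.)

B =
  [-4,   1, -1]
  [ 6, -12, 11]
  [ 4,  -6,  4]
e^{tB} =
  [t^2*exp(-4*t) + exp(-4*t), -t^2*exp(-4*t) + t*exp(-4*t), 3*t^2*exp(-4*t)/2 - t*exp(-4*t)]
  [-2*t^2*exp(-4*t) + 6*t*exp(-4*t), 2*t^2*exp(-4*t) - 8*t*exp(-4*t) + exp(-4*t), -3*t^2*exp(-4*t) + 11*t*exp(-4*t)]
  [-2*t^2*exp(-4*t) + 4*t*exp(-4*t), 2*t^2*exp(-4*t) - 6*t*exp(-4*t), -3*t^2*exp(-4*t) + 8*t*exp(-4*t) + exp(-4*t)]

Strategy: write B = P · J · P⁻¹ where J is a Jordan canonical form, so e^{tB} = P · e^{tJ} · P⁻¹, and e^{tJ} can be computed block-by-block.

B has Jordan form
J =
  [-4,  1,  0]
  [ 0, -4,  1]
  [ 0,  0, -4]
(up to reordering of blocks).

Per-block formulas:
  For a 3×3 Jordan block J_3(-4): exp(t · J_3(-4)) = e^(-4t)·(I + t·N + (t^2/2)·N^2), where N is the 3×3 nilpotent shift.

After assembling e^{tJ} and conjugating by P, we get:

e^{tB} =
  [t^2*exp(-4*t) + exp(-4*t), -t^2*exp(-4*t) + t*exp(-4*t), 3*t^2*exp(-4*t)/2 - t*exp(-4*t)]
  [-2*t^2*exp(-4*t) + 6*t*exp(-4*t), 2*t^2*exp(-4*t) - 8*t*exp(-4*t) + exp(-4*t), -3*t^2*exp(-4*t) + 11*t*exp(-4*t)]
  [-2*t^2*exp(-4*t) + 4*t*exp(-4*t), 2*t^2*exp(-4*t) - 6*t*exp(-4*t), -3*t^2*exp(-4*t) + 8*t*exp(-4*t) + exp(-4*t)]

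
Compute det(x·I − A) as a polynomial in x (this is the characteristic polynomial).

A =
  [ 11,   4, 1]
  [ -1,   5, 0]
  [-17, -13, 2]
x^3 - 18*x^2 + 108*x - 216

Expanding det(x·I − A) (e.g. by cofactor expansion or by noting that A is similar to its Jordan form J, which has the same characteristic polynomial as A) gives
  χ_A(x) = x^3 - 18*x^2 + 108*x - 216
which factors as (x - 6)^3. The eigenvalues (with algebraic multiplicities) are λ = 6 with multiplicity 3.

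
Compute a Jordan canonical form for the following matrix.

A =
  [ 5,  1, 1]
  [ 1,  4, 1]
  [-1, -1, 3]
J_3(4)

The characteristic polynomial is
  det(x·I − A) = x^3 - 12*x^2 + 48*x - 64 = (x - 4)^3

Eigenvalues and multiplicities (the geometric multiplicity of λ is n − rank(A − λI), which equals the number of Jordan blocks for λ):
  λ = 4: algebraic multiplicity = 3, geometric multiplicity = 1

Determining the block sizes for each eigenvalue:
  λ = 4: one block (gm = 1), so the single block has size am = 3 → block sizes [3]

Assembling the blocks gives a Jordan form
J =
  [4, 1, 0]
  [0, 4, 1]
  [0, 0, 4]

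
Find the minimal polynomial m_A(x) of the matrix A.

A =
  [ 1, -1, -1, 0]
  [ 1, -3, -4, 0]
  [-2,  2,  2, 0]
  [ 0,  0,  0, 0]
x^3

The characteristic polynomial is χ_A(x) = x^4, so the eigenvalues are known. The minimal polynomial is
  m_A(x) = Π_λ (x − λ)^{k_λ}
where k_λ is the size of the *largest* Jordan block for λ (equivalently, the smallest k with (A − λI)^k v = 0 for every generalised eigenvector v of λ).

  λ = 0: largest Jordan block has size 3, contributing (x − 0)^3

So m_A(x) = x^3 = x^3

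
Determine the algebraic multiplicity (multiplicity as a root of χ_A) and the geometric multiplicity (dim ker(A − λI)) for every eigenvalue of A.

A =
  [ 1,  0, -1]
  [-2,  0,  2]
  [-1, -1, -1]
λ = 0: alg = 3, geom = 1

Step 1 — factor the characteristic polynomial to read off the algebraic multiplicities:
  χ_A(x) = x^3

Step 2 — compute geometric multiplicities via the rank-nullity identity g(λ) = n − rank(A − λI):
  rank(A − (0)·I) = 2, so dim ker(A − (0)·I) = n − 2 = 1

Summary:
  λ = 0: algebraic multiplicity = 3, geometric multiplicity = 1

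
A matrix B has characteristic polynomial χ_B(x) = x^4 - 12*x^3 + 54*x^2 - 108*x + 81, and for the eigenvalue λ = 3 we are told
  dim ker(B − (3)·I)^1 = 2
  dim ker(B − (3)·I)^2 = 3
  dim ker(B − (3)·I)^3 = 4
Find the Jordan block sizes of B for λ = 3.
Block sizes for λ = 3: [3, 1]

From the dimensions of kernels of powers, the number of Jordan blocks of size at least j is d_j − d_{j−1} where d_j = dim ker(N^j) (with d_0 = 0). Computing the differences gives [2, 1, 1].
The number of blocks of size exactly k is (#blocks of size ≥ k) − (#blocks of size ≥ k + 1), so the partition is: 1 block(s) of size 1, 1 block(s) of size 3.
In nonincreasing order the block sizes are [3, 1].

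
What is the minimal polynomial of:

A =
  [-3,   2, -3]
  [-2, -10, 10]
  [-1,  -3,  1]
x^3 + 12*x^2 + 48*x + 64

The characteristic polynomial is χ_A(x) = (x + 4)^3, so the eigenvalues are known. The minimal polynomial is
  m_A(x) = Π_λ (x − λ)^{k_λ}
where k_λ is the size of the *largest* Jordan block for λ (equivalently, the smallest k with (A − λI)^k v = 0 for every generalised eigenvector v of λ).

  λ = -4: largest Jordan block has size 3, contributing (x + 4)^3

So m_A(x) = (x + 4)^3 = x^3 + 12*x^2 + 48*x + 64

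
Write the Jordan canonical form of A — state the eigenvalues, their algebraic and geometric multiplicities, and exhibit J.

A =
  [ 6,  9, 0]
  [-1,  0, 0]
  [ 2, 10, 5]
J_2(3) ⊕ J_1(5)

The characteristic polynomial is
  det(x·I − A) = x^3 - 11*x^2 + 39*x - 45 = (x - 5)*(x - 3)^2

Eigenvalues and multiplicities (the geometric multiplicity of λ is n − rank(A − λI), which equals the number of Jordan blocks for λ):
  λ = 3: algebraic multiplicity = 2, geometric multiplicity = 1
  λ = 5: algebraic multiplicity = 1, geometric multiplicity = 1

Determining the block sizes for each eigenvalue:
  λ = 3: one block (gm = 1), so the single block has size am = 2 → block sizes [2]
  λ = 5: one block (gm = 1), so the single block has size am = 1 → block sizes [1]

Assembling the blocks gives a Jordan form
J =
  [3, 1, 0]
  [0, 3, 0]
  [0, 0, 5]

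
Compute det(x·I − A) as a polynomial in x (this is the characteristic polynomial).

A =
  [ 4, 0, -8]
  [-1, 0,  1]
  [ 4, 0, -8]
x^3 + 4*x^2

Expanding det(x·I − A) (e.g. by cofactor expansion or by noting that A is similar to its Jordan form J, which has the same characteristic polynomial as A) gives
  χ_A(x) = x^3 + 4*x^2
which factors as x^2*(x + 4). The eigenvalues (with algebraic multiplicities) are λ = -4 with multiplicity 1, λ = 0 with multiplicity 2.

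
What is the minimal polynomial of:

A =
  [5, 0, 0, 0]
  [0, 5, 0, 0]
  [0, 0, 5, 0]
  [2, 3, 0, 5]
x^2 - 10*x + 25

The characteristic polynomial is χ_A(x) = (x - 5)^4, so the eigenvalues are known. The minimal polynomial is
  m_A(x) = Π_λ (x − λ)^{k_λ}
where k_λ is the size of the *largest* Jordan block for λ (equivalently, the smallest k with (A − λI)^k v = 0 for every generalised eigenvector v of λ).

  λ = 5: largest Jordan block has size 2, contributing (x − 5)^2

So m_A(x) = (x - 5)^2 = x^2 - 10*x + 25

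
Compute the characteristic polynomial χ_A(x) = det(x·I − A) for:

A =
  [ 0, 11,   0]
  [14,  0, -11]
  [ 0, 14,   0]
x^3

Expanding det(x·I − A) (e.g. by cofactor expansion or by noting that A is similar to its Jordan form J, which has the same characteristic polynomial as A) gives
  χ_A(x) = x^3
which factors as x^3. The eigenvalues (with algebraic multiplicities) are λ = 0 with multiplicity 3.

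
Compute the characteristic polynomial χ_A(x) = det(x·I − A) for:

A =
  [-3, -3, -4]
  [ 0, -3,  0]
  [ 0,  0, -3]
x^3 + 9*x^2 + 27*x + 27

Expanding det(x·I − A) (e.g. by cofactor expansion or by noting that A is similar to its Jordan form J, which has the same characteristic polynomial as A) gives
  χ_A(x) = x^3 + 9*x^2 + 27*x + 27
which factors as (x + 3)^3. The eigenvalues (with algebraic multiplicities) are λ = -3 with multiplicity 3.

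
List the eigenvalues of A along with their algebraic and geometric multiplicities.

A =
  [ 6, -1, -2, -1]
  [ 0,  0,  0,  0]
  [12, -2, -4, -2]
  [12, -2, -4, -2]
λ = 0: alg = 4, geom = 3

Step 1 — factor the characteristic polynomial to read off the algebraic multiplicities:
  χ_A(x) = x^4

Step 2 — compute geometric multiplicities via the rank-nullity identity g(λ) = n − rank(A − λI):
  rank(A − (0)·I) = 1, so dim ker(A − (0)·I) = n − 1 = 3

Summary:
  λ = 0: algebraic multiplicity = 4, geometric multiplicity = 3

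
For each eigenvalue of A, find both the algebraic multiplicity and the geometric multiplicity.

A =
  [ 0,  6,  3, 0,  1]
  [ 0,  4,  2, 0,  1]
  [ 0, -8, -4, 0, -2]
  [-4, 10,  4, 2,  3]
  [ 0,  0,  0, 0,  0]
λ = 0: alg = 4, geom = 2; λ = 2: alg = 1, geom = 1

Step 1 — factor the characteristic polynomial to read off the algebraic multiplicities:
  χ_A(x) = x^4*(x - 2)

Step 2 — compute geometric multiplicities via the rank-nullity identity g(λ) = n − rank(A − λI):
  rank(A − (0)·I) = 3, so dim ker(A − (0)·I) = n − 3 = 2
  rank(A − (2)·I) = 4, so dim ker(A − (2)·I) = n − 4 = 1

Summary:
  λ = 0: algebraic multiplicity = 4, geometric multiplicity = 2
  λ = 2: algebraic multiplicity = 1, geometric multiplicity = 1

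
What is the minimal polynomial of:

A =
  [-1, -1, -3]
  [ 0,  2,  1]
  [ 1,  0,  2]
x^3 - 3*x^2 + 3*x - 1

The characteristic polynomial is χ_A(x) = (x - 1)^3, so the eigenvalues are known. The minimal polynomial is
  m_A(x) = Π_λ (x − λ)^{k_λ}
where k_λ is the size of the *largest* Jordan block for λ (equivalently, the smallest k with (A − λI)^k v = 0 for every generalised eigenvector v of λ).

  λ = 1: largest Jordan block has size 3, contributing (x − 1)^3

So m_A(x) = (x - 1)^3 = x^3 - 3*x^2 + 3*x - 1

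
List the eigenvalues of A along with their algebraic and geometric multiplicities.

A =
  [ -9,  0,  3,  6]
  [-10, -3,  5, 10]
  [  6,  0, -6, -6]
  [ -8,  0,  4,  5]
λ = -4: alg = 1, geom = 1; λ = -3: alg = 3, geom = 3

Step 1 — factor the characteristic polynomial to read off the algebraic multiplicities:
  χ_A(x) = (x + 3)^3*(x + 4)

Step 2 — compute geometric multiplicities via the rank-nullity identity g(λ) = n − rank(A − λI):
  rank(A − (-4)·I) = 3, so dim ker(A − (-4)·I) = n − 3 = 1
  rank(A − (-3)·I) = 1, so dim ker(A − (-3)·I) = n − 1 = 3

Summary:
  λ = -4: algebraic multiplicity = 1, geometric multiplicity = 1
  λ = -3: algebraic multiplicity = 3, geometric multiplicity = 3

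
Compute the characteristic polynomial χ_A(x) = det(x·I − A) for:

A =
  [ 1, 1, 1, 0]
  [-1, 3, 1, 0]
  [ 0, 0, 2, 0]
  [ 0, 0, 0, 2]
x^4 - 8*x^3 + 24*x^2 - 32*x + 16

Expanding det(x·I − A) (e.g. by cofactor expansion or by noting that A is similar to its Jordan form J, which has the same characteristic polynomial as A) gives
  χ_A(x) = x^4 - 8*x^3 + 24*x^2 - 32*x + 16
which factors as (x - 2)^4. The eigenvalues (with algebraic multiplicities) are λ = 2 with multiplicity 4.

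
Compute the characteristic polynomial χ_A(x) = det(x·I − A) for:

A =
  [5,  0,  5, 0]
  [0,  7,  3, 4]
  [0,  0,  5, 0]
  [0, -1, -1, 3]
x^4 - 20*x^3 + 150*x^2 - 500*x + 625

Expanding det(x·I − A) (e.g. by cofactor expansion or by noting that A is similar to its Jordan form J, which has the same characteristic polynomial as A) gives
  χ_A(x) = x^4 - 20*x^3 + 150*x^2 - 500*x + 625
which factors as (x - 5)^4. The eigenvalues (with algebraic multiplicities) are λ = 5 with multiplicity 4.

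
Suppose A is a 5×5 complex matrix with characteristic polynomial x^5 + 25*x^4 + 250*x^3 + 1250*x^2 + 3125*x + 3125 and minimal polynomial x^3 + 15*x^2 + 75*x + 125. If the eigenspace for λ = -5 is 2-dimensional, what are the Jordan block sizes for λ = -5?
Block sizes for λ = -5: [3, 2]

Step 1 — from the characteristic polynomial, algebraic multiplicity of λ = -5 is 5. From dim ker(A − (-5)·I) = 2, there are exactly 2 Jordan blocks for λ = -5.
Step 2 — from the minimal polynomial, the factor (x + 5)^3 tells us the largest block for λ = -5 has size 3.
Step 3 — with total size 5, 2 blocks, and largest block 3, the block sizes (in nonincreasing order) are [3, 2].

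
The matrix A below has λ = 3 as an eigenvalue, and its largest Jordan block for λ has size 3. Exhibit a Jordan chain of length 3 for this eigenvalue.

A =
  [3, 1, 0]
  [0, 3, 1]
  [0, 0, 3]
A Jordan chain for λ = 3 of length 3:
v_1 = (1, 0, 0)ᵀ
v_2 = (0, 1, 0)ᵀ
v_3 = (0, 0, 1)ᵀ

Let N = A − (3)·I. We want v_3 with N^3 v_3 = 0 but N^2 v_3 ≠ 0; then v_{j-1} := N · v_j for j = 3, …, 2.

Pick v_3 = (0, 0, 1)ᵀ.
Then v_2 = N · v_3 = (0, 1, 0)ᵀ.
Then v_1 = N · v_2 = (1, 0, 0)ᵀ.

Sanity check: (A − (3)·I) v_1 = (0, 0, 0)ᵀ = 0. ✓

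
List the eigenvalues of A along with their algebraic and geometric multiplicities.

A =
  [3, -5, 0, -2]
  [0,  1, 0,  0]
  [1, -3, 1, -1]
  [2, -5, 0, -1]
λ = 1: alg = 4, geom = 2

Step 1 — factor the characteristic polynomial to read off the algebraic multiplicities:
  χ_A(x) = (x - 1)^4

Step 2 — compute geometric multiplicities via the rank-nullity identity g(λ) = n − rank(A − λI):
  rank(A − (1)·I) = 2, so dim ker(A − (1)·I) = n − 2 = 2

Summary:
  λ = 1: algebraic multiplicity = 4, geometric multiplicity = 2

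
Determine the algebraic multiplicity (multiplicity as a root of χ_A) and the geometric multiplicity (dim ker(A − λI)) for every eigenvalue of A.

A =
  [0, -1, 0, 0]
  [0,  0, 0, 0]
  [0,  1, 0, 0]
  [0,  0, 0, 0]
λ = 0: alg = 4, geom = 3

Step 1 — factor the characteristic polynomial to read off the algebraic multiplicities:
  χ_A(x) = x^4

Step 2 — compute geometric multiplicities via the rank-nullity identity g(λ) = n − rank(A − λI):
  rank(A − (0)·I) = 1, so dim ker(A − (0)·I) = n − 1 = 3

Summary:
  λ = 0: algebraic multiplicity = 4, geometric multiplicity = 3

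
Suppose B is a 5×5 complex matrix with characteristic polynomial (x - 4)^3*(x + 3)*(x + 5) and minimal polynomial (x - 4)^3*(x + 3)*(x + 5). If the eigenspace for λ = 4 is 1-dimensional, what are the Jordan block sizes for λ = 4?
Block sizes for λ = 4: [3]

Step 1 — from the characteristic polynomial, algebraic multiplicity of λ = 4 is 3. From dim ker(B − (4)·I) = 1, there are exactly 1 Jordan blocks for λ = 4.
Step 2 — from the minimal polynomial, the factor (x − 4)^3 tells us the largest block for λ = 4 has size 3.
Step 3 — with total size 3, 1 blocks, and largest block 3, the block sizes (in nonincreasing order) are [3].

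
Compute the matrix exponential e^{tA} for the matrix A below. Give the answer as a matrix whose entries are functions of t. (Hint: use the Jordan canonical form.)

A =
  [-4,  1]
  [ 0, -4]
e^{tA} =
  [exp(-4*t), t*exp(-4*t)]
  [0, exp(-4*t)]

Strategy: write A = P · J · P⁻¹ where J is a Jordan canonical form, so e^{tA} = P · e^{tJ} · P⁻¹, and e^{tJ} can be computed block-by-block.

A has Jordan form
J =
  [-4,  1]
  [ 0, -4]
(up to reordering of blocks).

Per-block formulas:
  For a 2×2 Jordan block J_2(-4): exp(t · J_2(-4)) = e^(-4t)·(I + t·N), where N is the 2×2 nilpotent shift.

After assembling e^{tJ} and conjugating by P, we get:

e^{tA} =
  [exp(-4*t), t*exp(-4*t)]
  [0, exp(-4*t)]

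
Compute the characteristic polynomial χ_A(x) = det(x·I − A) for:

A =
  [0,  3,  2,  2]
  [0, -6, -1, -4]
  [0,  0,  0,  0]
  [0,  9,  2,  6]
x^4

Expanding det(x·I − A) (e.g. by cofactor expansion or by noting that A is similar to its Jordan form J, which has the same characteristic polynomial as A) gives
  χ_A(x) = x^4
which factors as x^4. The eigenvalues (with algebraic multiplicities) are λ = 0 with multiplicity 4.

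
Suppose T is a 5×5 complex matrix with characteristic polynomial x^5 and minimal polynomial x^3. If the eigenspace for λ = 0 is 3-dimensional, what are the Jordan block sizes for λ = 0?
Block sizes for λ = 0: [3, 1, 1]

Step 1 — from the characteristic polynomial, algebraic multiplicity of λ = 0 is 5. From dim ker(T − (0)·I) = 3, there are exactly 3 Jordan blocks for λ = 0.
Step 2 — from the minimal polynomial, the factor (x − 0)^3 tells us the largest block for λ = 0 has size 3.
Step 3 — with total size 5, 3 blocks, and largest block 3, the block sizes (in nonincreasing order) are [3, 1, 1].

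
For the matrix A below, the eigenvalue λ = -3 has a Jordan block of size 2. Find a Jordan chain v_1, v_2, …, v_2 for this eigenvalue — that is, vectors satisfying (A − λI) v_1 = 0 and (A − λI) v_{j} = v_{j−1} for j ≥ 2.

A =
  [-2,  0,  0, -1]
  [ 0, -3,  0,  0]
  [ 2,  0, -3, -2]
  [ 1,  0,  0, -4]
A Jordan chain for λ = -3 of length 2:
v_1 = (1, 0, 2, 1)ᵀ
v_2 = (1, 0, 0, 0)ᵀ

Let N = A − (-3)·I. We want v_2 with N^2 v_2 = 0 but N^1 v_2 ≠ 0; then v_{j-1} := N · v_j for j = 2, …, 2.

Pick v_2 = (1, 0, 0, 0)ᵀ.
Then v_1 = N · v_2 = (1, 0, 2, 1)ᵀ.

Sanity check: (A − (-3)·I) v_1 = (0, 0, 0, 0)ᵀ = 0. ✓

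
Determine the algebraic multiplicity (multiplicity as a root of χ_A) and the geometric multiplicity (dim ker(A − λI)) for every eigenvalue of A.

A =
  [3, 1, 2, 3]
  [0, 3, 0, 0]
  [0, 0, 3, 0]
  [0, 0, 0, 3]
λ = 3: alg = 4, geom = 3

Step 1 — factor the characteristic polynomial to read off the algebraic multiplicities:
  χ_A(x) = (x - 3)^4

Step 2 — compute geometric multiplicities via the rank-nullity identity g(λ) = n − rank(A − λI):
  rank(A − (3)·I) = 1, so dim ker(A − (3)·I) = n − 1 = 3

Summary:
  λ = 3: algebraic multiplicity = 4, geometric multiplicity = 3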